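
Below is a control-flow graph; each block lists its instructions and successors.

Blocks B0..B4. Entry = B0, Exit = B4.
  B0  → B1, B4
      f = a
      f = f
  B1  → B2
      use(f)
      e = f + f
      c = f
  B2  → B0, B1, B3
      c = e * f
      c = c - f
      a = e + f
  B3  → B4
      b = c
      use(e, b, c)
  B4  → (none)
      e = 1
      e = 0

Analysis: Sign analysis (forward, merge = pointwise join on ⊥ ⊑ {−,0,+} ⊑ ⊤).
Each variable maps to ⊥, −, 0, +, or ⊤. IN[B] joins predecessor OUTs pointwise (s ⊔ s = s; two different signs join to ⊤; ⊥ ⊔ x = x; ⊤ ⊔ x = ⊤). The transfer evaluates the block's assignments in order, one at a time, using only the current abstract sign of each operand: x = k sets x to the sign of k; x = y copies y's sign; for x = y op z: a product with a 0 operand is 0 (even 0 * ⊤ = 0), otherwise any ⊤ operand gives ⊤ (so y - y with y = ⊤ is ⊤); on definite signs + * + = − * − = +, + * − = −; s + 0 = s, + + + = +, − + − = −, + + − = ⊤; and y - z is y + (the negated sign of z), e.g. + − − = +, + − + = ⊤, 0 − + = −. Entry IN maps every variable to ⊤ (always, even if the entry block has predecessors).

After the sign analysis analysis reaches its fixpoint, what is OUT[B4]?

Answer: {a: ⊤, b: ⊤, c: ⊤, d: ⊤, e: 0, f: ⊤}

Working:
Fixpoint table:
  B0: | IN=(all ⊤) | OUT=(all ⊤)
  B1: | IN=(all ⊤) | OUT=(all ⊤)
  B2: | IN=(all ⊤) | OUT=(all ⊤)
  B3: | IN=(all ⊤) | OUT=(all ⊤)
  B4: | IN=(all ⊤) | OUT={e:0; rest ⊤}

Merge at B4: IN[B4] = OUT[B0] ⊔ OUT[B3] = {a: ⊤, b: ⊤, c: ⊤, d: ⊤, e: ⊤, f: ⊤}
Applying B4's transfer function to that IN value gives OUT[B4] (row B4 above).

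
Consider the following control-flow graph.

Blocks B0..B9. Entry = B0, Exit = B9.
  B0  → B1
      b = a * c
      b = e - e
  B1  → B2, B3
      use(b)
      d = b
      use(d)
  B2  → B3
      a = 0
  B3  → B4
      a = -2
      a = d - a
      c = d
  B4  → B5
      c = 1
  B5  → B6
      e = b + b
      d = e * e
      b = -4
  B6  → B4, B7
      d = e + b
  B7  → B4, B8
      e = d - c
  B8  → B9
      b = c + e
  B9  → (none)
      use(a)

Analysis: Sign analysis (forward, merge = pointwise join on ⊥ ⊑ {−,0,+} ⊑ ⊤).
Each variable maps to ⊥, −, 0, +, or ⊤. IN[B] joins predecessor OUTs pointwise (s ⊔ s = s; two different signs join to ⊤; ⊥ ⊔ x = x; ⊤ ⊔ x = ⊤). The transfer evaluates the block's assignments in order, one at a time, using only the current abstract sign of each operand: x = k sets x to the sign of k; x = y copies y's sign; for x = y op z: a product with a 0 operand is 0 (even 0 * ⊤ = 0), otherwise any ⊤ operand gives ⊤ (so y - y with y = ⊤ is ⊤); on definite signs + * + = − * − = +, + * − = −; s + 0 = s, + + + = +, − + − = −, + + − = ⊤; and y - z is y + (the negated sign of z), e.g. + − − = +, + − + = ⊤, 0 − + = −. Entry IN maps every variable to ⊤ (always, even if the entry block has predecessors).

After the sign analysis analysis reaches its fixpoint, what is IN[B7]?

Per-block solution:
  B0: | IN=(all ⊤) | OUT=(all ⊤)
  B1: | IN=(all ⊤) | OUT=(all ⊤)
  B2: | IN=(all ⊤) | OUT={a:0; rest ⊤}
  B3: | IN=(all ⊤) | OUT=(all ⊤)
  B4: | IN=(all ⊤) | OUT={c:+; rest ⊤}
  B5: | IN={c:+; rest ⊤} | OUT={b:-, c:+; rest ⊤}
  B6: | IN={b:-, c:+; rest ⊤} | OUT={b:-, c:+; rest ⊤}
  B7: | IN={b:-, c:+; rest ⊤} | OUT={b:-, c:+; rest ⊤}
  B8: | IN={b:-, c:+; rest ⊤} | OUT={c:+; rest ⊤}
  B9: | IN={c:+; rest ⊤} | OUT={c:+; rest ⊤}

Merge at B7: IN[B7] = OUT[B6] = {a: ⊤, b: -, c: +, d: ⊤, e: ⊤, f: ⊤}

Answer: {a: ⊤, b: -, c: +, d: ⊤, e: ⊤, f: ⊤}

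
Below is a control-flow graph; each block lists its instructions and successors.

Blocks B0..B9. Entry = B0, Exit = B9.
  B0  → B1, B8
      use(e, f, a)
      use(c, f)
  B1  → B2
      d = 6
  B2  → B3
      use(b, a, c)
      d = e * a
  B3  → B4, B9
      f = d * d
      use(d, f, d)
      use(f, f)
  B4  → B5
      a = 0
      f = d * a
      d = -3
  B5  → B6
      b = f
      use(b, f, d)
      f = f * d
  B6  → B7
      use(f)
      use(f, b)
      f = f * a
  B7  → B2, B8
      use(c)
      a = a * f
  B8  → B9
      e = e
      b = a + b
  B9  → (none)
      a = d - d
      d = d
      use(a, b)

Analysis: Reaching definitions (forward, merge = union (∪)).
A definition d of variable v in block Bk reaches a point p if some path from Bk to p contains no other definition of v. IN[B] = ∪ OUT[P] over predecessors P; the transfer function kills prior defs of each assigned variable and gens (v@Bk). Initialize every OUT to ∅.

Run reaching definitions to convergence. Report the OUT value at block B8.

Answer: {a@B7, b@B8, d@B4, e@B8, f@B6}

Working:
Converged values:
  B0:  IN={}  OUT={}
  B1:  IN={}  OUT={d@B1}
  B2:  IN={a@B7, b@B5, d@B1, d@B4, f@B6}  OUT={a@B7, b@B5, d@B2, f@B6}
  B3:  IN={a@B7, b@B5, d@B2, f@B6}  OUT={a@B7, b@B5, d@B2, f@B3}
  B4:  IN={a@B7, b@B5, d@B2, f@B3}  OUT={a@B4, b@B5, d@B4, f@B4}
  B5:  IN={a@B4, b@B5, d@B4, f@B4}  OUT={a@B4, b@B5, d@B4, f@B5}
  B6:  IN={a@B4, b@B5, d@B4, f@B5}  OUT={a@B4, b@B5, d@B4, f@B6}
  B7:  IN={a@B4, b@B5, d@B4, f@B6}  OUT={a@B7, b@B5, d@B4, f@B6}
  B8:  IN={a@B7, b@B5, d@B4, f@B6}  OUT={a@B7, b@B8, d@B4, e@B8, f@B6}
  B9:  IN={a@B7, b@B5, b@B8, d@B2, d@B4, e@B8, f@B3, f@B6}  OUT={a@B9, b@B5, b@B8, d@B9, e@B8, f@B3, f@B6}

Merge at B8: IN[B8] = OUT[B0] ⊔ OUT[B7] = {a@B7, b@B5, d@B4, f@B6}
Applying B8's transfer function to that IN value gives OUT[B8] (row B8 above).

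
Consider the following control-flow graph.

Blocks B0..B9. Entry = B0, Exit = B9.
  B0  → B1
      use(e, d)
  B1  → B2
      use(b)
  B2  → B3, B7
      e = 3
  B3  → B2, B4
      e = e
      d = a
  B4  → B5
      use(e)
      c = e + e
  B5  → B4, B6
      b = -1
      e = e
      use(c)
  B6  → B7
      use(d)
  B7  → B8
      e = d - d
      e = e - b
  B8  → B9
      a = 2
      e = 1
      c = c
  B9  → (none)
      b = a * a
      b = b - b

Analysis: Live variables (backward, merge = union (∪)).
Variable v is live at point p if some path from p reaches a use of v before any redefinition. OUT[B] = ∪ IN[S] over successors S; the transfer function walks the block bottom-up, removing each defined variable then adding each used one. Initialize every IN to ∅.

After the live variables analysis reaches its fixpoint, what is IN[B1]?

Answer: {a, b, c, d}

Derivation:
Converged values:
  B0:   IN={a, b, c, d, e}   OUT={a, b, c, d}
  B1:   IN={a, b, c, d}   OUT={a, b, c, d}
  B2:   IN={a, b, c, d}   OUT={a, b, c, d, e}
  B3:   IN={a, b, c, e}   OUT={a, b, c, d, e}
  B4:   IN={d, e}   OUT={c, d, e}
  B5:   IN={c, d, e}   OUT={b, c, d, e}
  B6:   IN={b, c, d}   OUT={b, c, d}
  B7:   IN={b, c, d}   OUT={c}
  B8:   IN={c}   OUT={a}
  B9:   IN={a}   OUT={}

Merge at B1: OUT[B1] = IN[B2] = {a, b, c, d}
Applying B1's transfer function to that OUT value gives IN[B1] (row B1 above).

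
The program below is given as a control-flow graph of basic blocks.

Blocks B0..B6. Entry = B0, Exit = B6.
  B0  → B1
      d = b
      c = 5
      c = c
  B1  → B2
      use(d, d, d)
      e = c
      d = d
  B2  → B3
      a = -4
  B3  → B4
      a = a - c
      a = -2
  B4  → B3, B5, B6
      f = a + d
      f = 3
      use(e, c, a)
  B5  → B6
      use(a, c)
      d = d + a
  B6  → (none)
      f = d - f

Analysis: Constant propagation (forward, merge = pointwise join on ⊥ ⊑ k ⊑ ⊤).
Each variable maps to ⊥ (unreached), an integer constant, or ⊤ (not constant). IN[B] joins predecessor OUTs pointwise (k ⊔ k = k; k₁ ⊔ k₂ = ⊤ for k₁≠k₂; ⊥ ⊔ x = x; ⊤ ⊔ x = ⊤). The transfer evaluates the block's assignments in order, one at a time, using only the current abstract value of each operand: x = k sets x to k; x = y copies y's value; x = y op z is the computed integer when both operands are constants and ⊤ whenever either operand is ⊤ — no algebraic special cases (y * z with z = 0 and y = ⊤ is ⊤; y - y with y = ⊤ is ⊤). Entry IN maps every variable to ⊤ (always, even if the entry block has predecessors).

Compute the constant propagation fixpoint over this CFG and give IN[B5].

Per-block solution:
  B0:  IN=(all ⊤)  OUT={c:5; rest ⊤}
  B1:  IN={c:5; rest ⊤}  OUT={c:5, e:5; rest ⊤}
  B2:  IN={c:5, e:5; rest ⊤}  OUT={a:-4, c:5, e:5; rest ⊤}
  B3:  IN={c:5, e:5; rest ⊤}  OUT={a:-2, c:5, e:5; rest ⊤}
  B4:  IN={a:-2, c:5, e:5; rest ⊤}  OUT={a:-2, c:5, e:5, f:3; rest ⊤}
  B5:  IN={a:-2, c:5, e:5, f:3; rest ⊤}  OUT={a:-2, c:5, e:5, f:3; rest ⊤}
  B6:  IN={a:-2, c:5, e:5, f:3; rest ⊤}  OUT={a:-2, c:5, e:5; rest ⊤}

Merge at B5: IN[B5] = OUT[B4] = {a: -2, b: ⊤, c: 5, d: ⊤, e: 5, f: 3}

Answer: {a: -2, b: ⊤, c: 5, d: ⊤, e: 5, f: 3}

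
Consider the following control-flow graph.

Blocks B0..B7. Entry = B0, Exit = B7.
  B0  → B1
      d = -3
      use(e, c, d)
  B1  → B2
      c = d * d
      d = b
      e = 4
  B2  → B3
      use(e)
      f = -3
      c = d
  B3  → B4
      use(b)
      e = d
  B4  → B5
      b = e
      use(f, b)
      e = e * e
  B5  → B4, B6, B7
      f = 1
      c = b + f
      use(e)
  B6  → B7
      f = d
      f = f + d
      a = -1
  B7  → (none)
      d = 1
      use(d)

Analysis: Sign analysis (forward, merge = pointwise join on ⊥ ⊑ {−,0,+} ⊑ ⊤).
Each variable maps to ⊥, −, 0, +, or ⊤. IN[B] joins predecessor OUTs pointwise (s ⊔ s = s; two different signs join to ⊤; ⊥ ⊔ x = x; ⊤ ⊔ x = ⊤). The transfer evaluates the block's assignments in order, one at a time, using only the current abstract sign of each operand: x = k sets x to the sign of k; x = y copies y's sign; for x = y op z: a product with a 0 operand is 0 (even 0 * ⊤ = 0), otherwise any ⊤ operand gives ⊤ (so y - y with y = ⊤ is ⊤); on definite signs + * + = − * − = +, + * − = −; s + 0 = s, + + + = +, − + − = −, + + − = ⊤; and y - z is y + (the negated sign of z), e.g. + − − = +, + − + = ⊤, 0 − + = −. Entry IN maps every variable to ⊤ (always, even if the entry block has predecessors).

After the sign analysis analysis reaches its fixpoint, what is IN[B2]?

Answer: {a: ⊤, b: ⊤, c: +, d: ⊤, e: +, f: ⊤}

Trace:
Per-block solution:
  B0:  IN=(all ⊤)  OUT={d:-; rest ⊤}
  B1:  IN={d:-; rest ⊤}  OUT={c:+, e:+; rest ⊤}
  B2:  IN={c:+, e:+; rest ⊤}  OUT={e:+, f:-; rest ⊤}
  B3:  IN={e:+, f:-; rest ⊤}  OUT={f:-; rest ⊤}
  B4:  IN=(all ⊤)  OUT=(all ⊤)
  B5:  IN=(all ⊤)  OUT={f:+; rest ⊤}
  B6:  IN={f:+; rest ⊤}  OUT={a:-; rest ⊤}
  B7:  IN=(all ⊤)  OUT={d:+; rest ⊤}

Merge at B2: IN[B2] = OUT[B1] = {a: ⊤, b: ⊤, c: +, d: ⊤, e: +, f: ⊤}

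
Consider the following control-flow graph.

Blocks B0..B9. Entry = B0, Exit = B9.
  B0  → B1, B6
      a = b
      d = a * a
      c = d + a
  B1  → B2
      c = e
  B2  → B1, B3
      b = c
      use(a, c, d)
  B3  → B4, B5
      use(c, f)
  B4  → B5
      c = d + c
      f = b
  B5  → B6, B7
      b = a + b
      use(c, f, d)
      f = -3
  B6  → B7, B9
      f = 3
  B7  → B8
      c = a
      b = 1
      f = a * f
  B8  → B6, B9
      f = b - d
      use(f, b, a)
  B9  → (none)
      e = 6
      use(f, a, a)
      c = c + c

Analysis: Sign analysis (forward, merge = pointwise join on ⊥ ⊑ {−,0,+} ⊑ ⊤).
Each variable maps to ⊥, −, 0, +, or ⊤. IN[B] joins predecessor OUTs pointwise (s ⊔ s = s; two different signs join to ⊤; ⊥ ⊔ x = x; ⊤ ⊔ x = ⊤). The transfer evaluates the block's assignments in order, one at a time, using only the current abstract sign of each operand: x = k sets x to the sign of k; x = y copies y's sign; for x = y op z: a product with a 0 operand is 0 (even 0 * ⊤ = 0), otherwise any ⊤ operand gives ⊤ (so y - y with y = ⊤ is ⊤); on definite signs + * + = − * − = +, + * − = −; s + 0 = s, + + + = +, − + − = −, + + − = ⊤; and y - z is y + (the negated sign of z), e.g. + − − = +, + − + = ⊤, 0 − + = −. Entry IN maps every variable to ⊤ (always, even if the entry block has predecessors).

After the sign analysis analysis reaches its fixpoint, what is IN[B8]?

Answer: {a: ⊤, b: +, c: ⊤, d: ⊤, e: ⊤, f: ⊤}

Working:
Converged values:
  B0: | IN=(all ⊤) | OUT=(all ⊤)
  B1: | IN=(all ⊤) | OUT=(all ⊤)
  B2: | IN=(all ⊤) | OUT=(all ⊤)
  B3: | IN=(all ⊤) | OUT=(all ⊤)
  B4: | IN=(all ⊤) | OUT=(all ⊤)
  B5: | IN=(all ⊤) | OUT={f:-; rest ⊤}
  B6: | IN=(all ⊤) | OUT={f:+; rest ⊤}
  B7: | IN=(all ⊤) | OUT={b:+; rest ⊤}
  B8: | IN={b:+; rest ⊤} | OUT={b:+; rest ⊤}
  B9: | IN=(all ⊤) | OUT={e:+; rest ⊤}

Merge at B8: IN[B8] = OUT[B7] = {a: ⊤, b: +, c: ⊤, d: ⊤, e: ⊤, f: ⊤}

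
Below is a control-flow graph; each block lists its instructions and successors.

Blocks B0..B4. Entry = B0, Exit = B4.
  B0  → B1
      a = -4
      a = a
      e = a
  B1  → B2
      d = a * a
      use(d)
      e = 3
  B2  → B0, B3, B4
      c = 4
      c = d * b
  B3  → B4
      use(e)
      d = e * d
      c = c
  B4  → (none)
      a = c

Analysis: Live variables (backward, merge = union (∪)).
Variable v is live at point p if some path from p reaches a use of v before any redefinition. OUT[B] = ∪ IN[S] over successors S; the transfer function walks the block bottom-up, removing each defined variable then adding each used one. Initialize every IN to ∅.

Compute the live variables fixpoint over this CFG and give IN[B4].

Per-block solution:
  B0:  IN={b}  OUT={a, b}
  B1:  IN={a, b}  OUT={b, d, e}
  B2:  IN={b, d, e}  OUT={b, c, d, e}
  B3:  IN={c, d, e}  OUT={c}
  B4:  IN={c}  OUT={}

B4 is the boundary node: OUT[B4] = {}
Applying B4's transfer function to that OUT value gives IN[B4] (row B4 above).

Answer: {c}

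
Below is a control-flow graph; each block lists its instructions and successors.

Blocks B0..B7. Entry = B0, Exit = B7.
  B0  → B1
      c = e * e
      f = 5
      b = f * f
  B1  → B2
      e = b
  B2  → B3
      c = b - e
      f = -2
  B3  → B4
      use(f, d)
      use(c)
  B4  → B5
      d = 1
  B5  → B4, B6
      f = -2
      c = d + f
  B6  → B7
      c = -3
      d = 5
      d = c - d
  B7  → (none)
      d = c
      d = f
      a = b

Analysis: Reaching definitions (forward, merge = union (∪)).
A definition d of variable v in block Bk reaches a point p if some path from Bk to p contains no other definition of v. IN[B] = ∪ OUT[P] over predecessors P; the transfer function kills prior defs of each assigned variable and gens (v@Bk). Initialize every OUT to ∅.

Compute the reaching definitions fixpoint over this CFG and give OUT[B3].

Answer: {b@B0, c@B2, e@B1, f@B2}

Trace:
Fixpoint table:
  B0:   IN={}   OUT={b@B0, c@B0, f@B0}
  B1:   IN={b@B0, c@B0, f@B0}   OUT={b@B0, c@B0, e@B1, f@B0}
  B2:   IN={b@B0, c@B0, e@B1, f@B0}   OUT={b@B0, c@B2, e@B1, f@B2}
  B3:   IN={b@B0, c@B2, e@B1, f@B2}   OUT={b@B0, c@B2, e@B1, f@B2}
  B4:   IN={b@B0, c@B2, c@B5, d@B4, e@B1, f@B2, f@B5}   OUT={b@B0, c@B2, c@B5, d@B4, e@B1, f@B2, f@B5}
  B5:   IN={b@B0, c@B2, c@B5, d@B4, e@B1, f@B2, f@B5}   OUT={b@B0, c@B5, d@B4, e@B1, f@B5}
  B6:   IN={b@B0, c@B5, d@B4, e@B1, f@B5}   OUT={b@B0, c@B6, d@B6, e@B1, f@B5}
  B7:   IN={b@B0, c@B6, d@B6, e@B1, f@B5}   OUT={a@B7, b@B0, c@B6, d@B7, e@B1, f@B5}

Merge at B3: IN[B3] = OUT[B2] = {b@B0, c@B2, e@B1, f@B2}
Applying B3's transfer function to that IN value gives OUT[B3] (row B3 above).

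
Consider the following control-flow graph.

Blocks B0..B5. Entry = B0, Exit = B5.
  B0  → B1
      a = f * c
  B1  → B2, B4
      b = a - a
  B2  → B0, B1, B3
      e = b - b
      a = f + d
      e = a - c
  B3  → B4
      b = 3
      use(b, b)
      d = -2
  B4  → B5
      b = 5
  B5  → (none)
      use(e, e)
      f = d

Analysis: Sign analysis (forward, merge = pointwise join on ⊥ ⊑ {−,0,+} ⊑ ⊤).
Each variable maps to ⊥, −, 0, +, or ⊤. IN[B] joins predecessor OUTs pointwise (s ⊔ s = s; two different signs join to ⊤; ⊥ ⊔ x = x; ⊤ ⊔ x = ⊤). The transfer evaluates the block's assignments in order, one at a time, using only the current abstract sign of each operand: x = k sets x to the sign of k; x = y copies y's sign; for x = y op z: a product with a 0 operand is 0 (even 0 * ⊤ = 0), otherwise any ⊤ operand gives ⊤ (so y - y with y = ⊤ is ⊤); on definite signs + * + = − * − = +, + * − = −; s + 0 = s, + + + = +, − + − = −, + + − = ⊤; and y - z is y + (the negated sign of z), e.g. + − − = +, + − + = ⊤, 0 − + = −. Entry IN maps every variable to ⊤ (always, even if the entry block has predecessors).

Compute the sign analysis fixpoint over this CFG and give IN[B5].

Per-block solution:
  B0:  IN=(all ⊤)  OUT=(all ⊤)
  B1:  IN=(all ⊤)  OUT=(all ⊤)
  B2:  IN=(all ⊤)  OUT=(all ⊤)
  B3:  IN=(all ⊤)  OUT={b:+, d:-; rest ⊤}
  B4:  IN=(all ⊤)  OUT={b:+; rest ⊤}
  B5:  IN={b:+; rest ⊤}  OUT={b:+; rest ⊤}

Merge at B5: IN[B5] = OUT[B4] = {a: ⊤, b: +, c: ⊤, d: ⊤, e: ⊤, f: ⊤}

Answer: {a: ⊤, b: +, c: ⊤, d: ⊤, e: ⊤, f: ⊤}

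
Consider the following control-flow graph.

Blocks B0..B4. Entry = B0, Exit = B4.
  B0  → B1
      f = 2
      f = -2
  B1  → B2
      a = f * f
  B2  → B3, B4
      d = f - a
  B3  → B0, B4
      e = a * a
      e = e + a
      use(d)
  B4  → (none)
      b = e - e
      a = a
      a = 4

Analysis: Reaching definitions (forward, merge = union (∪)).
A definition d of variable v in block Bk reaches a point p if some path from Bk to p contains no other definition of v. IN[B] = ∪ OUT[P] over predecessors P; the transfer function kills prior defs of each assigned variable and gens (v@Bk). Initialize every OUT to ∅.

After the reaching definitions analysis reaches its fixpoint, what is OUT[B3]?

Answer: {a@B1, d@B2, e@B3, f@B0}

Working:
Converged values:
  B0:  IN={a@B1, d@B2, e@B3, f@B0}  OUT={a@B1, d@B2, e@B3, f@B0}
  B1:  IN={a@B1, d@B2, e@B3, f@B0}  OUT={a@B1, d@B2, e@B3, f@B0}
  B2:  IN={a@B1, d@B2, e@B3, f@B0}  OUT={a@B1, d@B2, e@B3, f@B0}
  B3:  IN={a@B1, d@B2, e@B3, f@B0}  OUT={a@B1, d@B2, e@B3, f@B0}
  B4:  IN={a@B1, d@B2, e@B3, f@B0}  OUT={a@B4, b@B4, d@B2, e@B3, f@B0}

Merge at B3: IN[B3] = OUT[B2] = {a@B1, d@B2, e@B3, f@B0}
Applying B3's transfer function to that IN value gives OUT[B3] (row B3 above).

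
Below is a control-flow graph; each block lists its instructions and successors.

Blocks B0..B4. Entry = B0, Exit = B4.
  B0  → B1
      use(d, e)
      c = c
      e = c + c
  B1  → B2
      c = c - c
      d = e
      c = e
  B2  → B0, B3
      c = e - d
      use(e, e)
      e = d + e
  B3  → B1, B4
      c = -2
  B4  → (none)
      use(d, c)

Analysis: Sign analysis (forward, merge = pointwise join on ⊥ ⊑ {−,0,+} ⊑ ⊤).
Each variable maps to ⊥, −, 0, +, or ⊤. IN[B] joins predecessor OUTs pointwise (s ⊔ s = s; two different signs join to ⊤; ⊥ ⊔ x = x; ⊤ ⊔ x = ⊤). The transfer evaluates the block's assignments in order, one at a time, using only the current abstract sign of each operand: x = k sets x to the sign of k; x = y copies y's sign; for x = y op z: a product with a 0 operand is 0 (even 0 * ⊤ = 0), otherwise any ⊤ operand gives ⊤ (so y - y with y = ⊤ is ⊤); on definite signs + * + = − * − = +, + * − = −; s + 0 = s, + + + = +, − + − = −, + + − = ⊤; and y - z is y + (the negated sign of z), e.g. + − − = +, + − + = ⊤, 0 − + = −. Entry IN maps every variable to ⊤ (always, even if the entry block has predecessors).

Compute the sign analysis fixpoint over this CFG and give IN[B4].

Per-block solution:
  B0:   IN=(all ⊤)   OUT=(all ⊤)
  B1:   IN=(all ⊤)   OUT=(all ⊤)
  B2:   IN=(all ⊤)   OUT=(all ⊤)
  B3:   IN=(all ⊤)   OUT={c:-; rest ⊤}
  B4:   IN={c:-; rest ⊤}   OUT={c:-; rest ⊤}

Merge at B4: IN[B4] = OUT[B3] = {a: ⊤, b: ⊤, c: -, d: ⊤, e: ⊤, f: ⊤}

Answer: {a: ⊤, b: ⊤, c: -, d: ⊤, e: ⊤, f: ⊤}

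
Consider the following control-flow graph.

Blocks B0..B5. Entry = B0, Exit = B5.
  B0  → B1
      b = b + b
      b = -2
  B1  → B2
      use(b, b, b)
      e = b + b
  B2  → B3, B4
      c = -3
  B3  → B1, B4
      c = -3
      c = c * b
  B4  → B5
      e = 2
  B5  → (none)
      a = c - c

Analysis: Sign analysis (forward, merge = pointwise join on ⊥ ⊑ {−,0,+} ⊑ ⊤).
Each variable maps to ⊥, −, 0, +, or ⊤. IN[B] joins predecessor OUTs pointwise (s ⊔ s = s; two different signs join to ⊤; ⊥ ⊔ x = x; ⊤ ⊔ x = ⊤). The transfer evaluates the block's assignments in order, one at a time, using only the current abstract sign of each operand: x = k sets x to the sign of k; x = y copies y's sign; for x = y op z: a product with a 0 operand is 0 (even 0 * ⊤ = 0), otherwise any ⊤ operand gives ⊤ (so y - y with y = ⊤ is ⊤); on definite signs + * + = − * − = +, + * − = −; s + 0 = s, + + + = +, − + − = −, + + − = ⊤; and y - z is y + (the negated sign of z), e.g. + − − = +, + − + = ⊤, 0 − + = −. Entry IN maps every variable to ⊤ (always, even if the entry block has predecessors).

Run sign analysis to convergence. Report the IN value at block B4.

Answer: {a: ⊤, b: -, c: ⊤, d: ⊤, e: -, f: ⊤}

Derivation:
Per-block solution:
  B0:   IN=(all ⊤)   OUT={b:-; rest ⊤}
  B1:   IN={b:-; rest ⊤}   OUT={b:-, e:-; rest ⊤}
  B2:   IN={b:-, e:-; rest ⊤}   OUT={b:-, c:-, e:-; rest ⊤}
  B3:   IN={b:-, c:-, e:-; rest ⊤}   OUT={b:-, c:+, e:-; rest ⊤}
  B4:   IN={b:-, e:-; rest ⊤}   OUT={b:-, e:+; rest ⊤}
  B5:   IN={b:-, e:+; rest ⊤}   OUT={b:-, e:+; rest ⊤}

Merge at B4: IN[B4] = OUT[B2] ⊔ OUT[B3] = {a: ⊤, b: -, c: ⊤, d: ⊤, e: -, f: ⊤}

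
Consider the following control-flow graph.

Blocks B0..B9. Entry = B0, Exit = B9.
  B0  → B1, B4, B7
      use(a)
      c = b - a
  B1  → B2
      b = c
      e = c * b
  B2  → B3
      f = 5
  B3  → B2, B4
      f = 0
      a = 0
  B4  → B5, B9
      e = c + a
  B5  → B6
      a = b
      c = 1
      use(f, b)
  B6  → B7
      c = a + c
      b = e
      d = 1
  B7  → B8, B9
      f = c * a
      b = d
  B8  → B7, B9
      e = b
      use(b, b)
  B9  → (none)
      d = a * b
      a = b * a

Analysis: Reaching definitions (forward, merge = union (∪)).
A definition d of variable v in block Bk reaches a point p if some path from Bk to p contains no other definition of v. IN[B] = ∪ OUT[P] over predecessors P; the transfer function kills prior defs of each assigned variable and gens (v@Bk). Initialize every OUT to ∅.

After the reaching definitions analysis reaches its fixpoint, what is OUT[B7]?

Per-block solution:
  B0:  IN={}  OUT={c@B0}
  B1:  IN={c@B0}  OUT={b@B1, c@B0, e@B1}
  B2:  IN={a@B3, b@B1, c@B0, e@B1, f@B3}  OUT={a@B3, b@B1, c@B0, e@B1, f@B2}
  B3:  IN={a@B3, b@B1, c@B0, e@B1, f@B2}  OUT={a@B3, b@B1, c@B0, e@B1, f@B3}
  B4:  IN={a@B3, b@B1, c@B0, e@B1, f@B3}  OUT={a@B3, b@B1, c@B0, e@B4, f@B3}
  B5:  IN={a@B3, b@B1, c@B0, e@B4, f@B3}  OUT={a@B5, b@B1, c@B5, e@B4, f@B3}
  B6:  IN={a@B5, b@B1, c@B5, e@B4, f@B3}  OUT={a@B5, b@B6, c@B6, d@B6, e@B4, f@B3}
  B7:  IN={a@B5, b@B6, b@B7, c@B0, c@B6, d@B6, e@B4, e@B8, f@B3, f@B7}  OUT={a@B5, b@B7, c@B0, c@B6, d@B6, e@B4, e@B8, f@B7}
  B8:  IN={a@B5, b@B7, c@B0, c@B6, d@B6, e@B4, e@B8, f@B7}  OUT={a@B5, b@B7, c@B0, c@B6, d@B6, e@B8, f@B7}
  B9:  IN={a@B3, a@B5, b@B1, b@B7, c@B0, c@B6, d@B6, e@B4, e@B8, f@B3, f@B7}  OUT={a@B9, b@B1, b@B7, c@B0, c@B6, d@B9, e@B4, e@B8, f@B3, f@B7}

Merge at B7: IN[B7] = OUT[B0] ⊔ OUT[B6] ⊔ OUT[B8] = {a@B5, b@B6, b@B7, c@B0, c@B6, d@B6, e@B4, e@B8, f@B3, f@B7}
Applying B7's transfer function to that IN value gives OUT[B7] (row B7 above).

Answer: {a@B5, b@B7, c@B0, c@B6, d@B6, e@B4, e@B8, f@B7}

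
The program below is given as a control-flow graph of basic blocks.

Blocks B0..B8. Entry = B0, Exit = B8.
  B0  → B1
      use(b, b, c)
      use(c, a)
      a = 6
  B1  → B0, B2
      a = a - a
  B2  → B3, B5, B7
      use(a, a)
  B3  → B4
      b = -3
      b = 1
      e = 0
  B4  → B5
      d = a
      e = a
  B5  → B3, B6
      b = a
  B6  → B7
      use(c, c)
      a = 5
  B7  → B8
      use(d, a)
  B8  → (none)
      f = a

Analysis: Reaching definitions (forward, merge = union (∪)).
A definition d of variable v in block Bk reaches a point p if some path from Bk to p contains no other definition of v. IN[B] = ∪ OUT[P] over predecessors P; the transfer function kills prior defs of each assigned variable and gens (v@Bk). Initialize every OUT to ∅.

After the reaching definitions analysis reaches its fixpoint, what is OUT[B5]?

Fixpoint table:
  B0: | IN={a@B1} | OUT={a@B0}
  B1: | IN={a@B0} | OUT={a@B1}
  B2: | IN={a@B1} | OUT={a@B1}
  B3: | IN={a@B1, b@B5, d@B4, e@B4} | OUT={a@B1, b@B3, d@B4, e@B3}
  B4: | IN={a@B1, b@B3, d@B4, e@B3} | OUT={a@B1, b@B3, d@B4, e@B4}
  B5: | IN={a@B1, b@B3, d@B4, e@B4} | OUT={a@B1, b@B5, d@B4, e@B4}
  B6: | IN={a@B1, b@B5, d@B4, e@B4} | OUT={a@B6, b@B5, d@B4, e@B4}
  B7: | IN={a@B1, a@B6, b@B5, d@B4, e@B4} | OUT={a@B1, a@B6, b@B5, d@B4, e@B4}
  B8: | IN={a@B1, a@B6, b@B5, d@B4, e@B4} | OUT={a@B1, a@B6, b@B5, d@B4, e@B4, f@B8}

Merge at B5: IN[B5] = OUT[B2] ⊔ OUT[B4] = {a@B1, b@B3, d@B4, e@B4}
Applying B5's transfer function to that IN value gives OUT[B5] (row B5 above).

Answer: {a@B1, b@B5, d@B4, e@B4}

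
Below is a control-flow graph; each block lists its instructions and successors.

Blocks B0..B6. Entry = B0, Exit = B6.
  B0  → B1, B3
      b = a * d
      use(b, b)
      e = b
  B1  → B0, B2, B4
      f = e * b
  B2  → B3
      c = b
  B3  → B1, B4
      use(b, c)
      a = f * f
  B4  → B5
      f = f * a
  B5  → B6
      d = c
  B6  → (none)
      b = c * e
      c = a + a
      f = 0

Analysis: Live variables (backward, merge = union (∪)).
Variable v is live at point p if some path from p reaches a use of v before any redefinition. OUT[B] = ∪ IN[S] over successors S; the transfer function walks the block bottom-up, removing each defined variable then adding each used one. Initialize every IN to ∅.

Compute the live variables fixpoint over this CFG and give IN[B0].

Converged values:
  B0: | IN={a, c, d, f} | OUT={a, b, c, d, e, f}
  B1: | IN={a, b, c, d, e} | OUT={a, b, c, d, e, f}
  B2: | IN={b, d, e, f} | OUT={b, c, d, e, f}
  B3: | IN={b, c, d, e, f} | OUT={a, b, c, d, e, f}
  B4: | IN={a, c, e, f} | OUT={a, c, e}
  B5: | IN={a, c, e} | OUT={a, c, e}
  B6: | IN={a, c, e} | OUT={}

Merge at B0: OUT[B0] = IN[B1] ⊔ IN[B3] = {a, b, c, d, e, f}
Applying B0's transfer function to that OUT value gives IN[B0] (row B0 above).

Answer: {a, c, d, f}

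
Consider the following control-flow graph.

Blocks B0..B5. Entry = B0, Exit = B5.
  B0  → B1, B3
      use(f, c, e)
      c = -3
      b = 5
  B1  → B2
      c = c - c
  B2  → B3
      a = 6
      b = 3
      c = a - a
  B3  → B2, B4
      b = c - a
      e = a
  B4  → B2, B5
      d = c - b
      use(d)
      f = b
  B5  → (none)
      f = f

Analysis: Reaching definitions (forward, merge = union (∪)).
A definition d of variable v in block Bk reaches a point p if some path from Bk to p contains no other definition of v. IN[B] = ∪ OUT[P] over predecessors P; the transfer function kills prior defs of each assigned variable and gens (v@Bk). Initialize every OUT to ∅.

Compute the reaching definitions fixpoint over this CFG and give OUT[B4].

Fixpoint table:
  B0: | IN={} | OUT={b@B0, c@B0}
  B1: | IN={b@B0, c@B0} | OUT={b@B0, c@B1}
  B2: | IN={a@B2, b@B0, b@B3, c@B0, c@B1, c@B2, d@B4, e@B3, f@B4} | OUT={a@B2, b@B2, c@B2, d@B4, e@B3, f@B4}
  B3: | IN={a@B2, b@B0, b@B2, c@B0, c@B2, d@B4, e@B3, f@B4} | OUT={a@B2, b@B3, c@B0, c@B2, d@B4, e@B3, f@B4}
  B4: | IN={a@B2, b@B3, c@B0, c@B2, d@B4, e@B3, f@B4} | OUT={a@B2, b@B3, c@B0, c@B2, d@B4, e@B3, f@B4}
  B5: | IN={a@B2, b@B3, c@B0, c@B2, d@B4, e@B3, f@B4} | OUT={a@B2, b@B3, c@B0, c@B2, d@B4, e@B3, f@B5}

Merge at B4: IN[B4] = OUT[B3] = {a@B2, b@B3, c@B0, c@B2, d@B4, e@B3, f@B4}
Applying B4's transfer function to that IN value gives OUT[B4] (row B4 above).

Answer: {a@B2, b@B3, c@B0, c@B2, d@B4, e@B3, f@B4}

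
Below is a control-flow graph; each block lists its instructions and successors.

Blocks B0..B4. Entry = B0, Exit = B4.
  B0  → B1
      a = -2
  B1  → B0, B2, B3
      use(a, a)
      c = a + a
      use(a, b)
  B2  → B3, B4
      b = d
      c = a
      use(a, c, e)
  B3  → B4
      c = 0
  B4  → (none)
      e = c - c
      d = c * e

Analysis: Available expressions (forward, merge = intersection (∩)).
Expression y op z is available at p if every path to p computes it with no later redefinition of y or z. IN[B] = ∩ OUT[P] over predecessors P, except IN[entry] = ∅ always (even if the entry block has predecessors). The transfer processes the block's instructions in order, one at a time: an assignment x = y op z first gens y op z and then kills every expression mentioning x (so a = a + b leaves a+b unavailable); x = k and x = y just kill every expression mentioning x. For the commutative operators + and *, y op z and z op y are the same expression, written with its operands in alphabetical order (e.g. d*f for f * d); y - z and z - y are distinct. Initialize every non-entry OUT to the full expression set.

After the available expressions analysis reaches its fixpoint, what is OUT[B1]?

Converged values:
  B0:  IN={}  OUT={}
  B1:  IN={}  OUT={a+a}
  B2:  IN={a+a}  OUT={a+a}
  B3:  IN={a+a}  OUT={a+a}
  B4:  IN={a+a}  OUT={a+a, c*e, c-c}

Merge at B1: IN[B1] = OUT[B0] = {}
Applying B1's transfer function to that IN value gives OUT[B1] (row B1 above).

Answer: {a+a}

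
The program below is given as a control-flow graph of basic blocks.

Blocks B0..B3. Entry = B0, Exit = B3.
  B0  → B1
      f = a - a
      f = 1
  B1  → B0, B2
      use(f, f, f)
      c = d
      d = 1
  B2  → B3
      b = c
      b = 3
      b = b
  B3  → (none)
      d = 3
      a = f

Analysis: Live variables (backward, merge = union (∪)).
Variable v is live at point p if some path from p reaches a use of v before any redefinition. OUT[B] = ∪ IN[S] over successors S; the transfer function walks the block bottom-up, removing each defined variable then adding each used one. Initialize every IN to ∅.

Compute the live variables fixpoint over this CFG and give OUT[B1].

Converged values:
  B0: | IN={a, d} | OUT={a, d, f}
  B1: | IN={a, d, f} | OUT={a, c, d, f}
  B2: | IN={c, f} | OUT={f}
  B3: | IN={f} | OUT={}

Merge at B1: OUT[B1] = IN[B0] ⊔ IN[B2] = {a, c, d, f}

Answer: {a, c, d, f}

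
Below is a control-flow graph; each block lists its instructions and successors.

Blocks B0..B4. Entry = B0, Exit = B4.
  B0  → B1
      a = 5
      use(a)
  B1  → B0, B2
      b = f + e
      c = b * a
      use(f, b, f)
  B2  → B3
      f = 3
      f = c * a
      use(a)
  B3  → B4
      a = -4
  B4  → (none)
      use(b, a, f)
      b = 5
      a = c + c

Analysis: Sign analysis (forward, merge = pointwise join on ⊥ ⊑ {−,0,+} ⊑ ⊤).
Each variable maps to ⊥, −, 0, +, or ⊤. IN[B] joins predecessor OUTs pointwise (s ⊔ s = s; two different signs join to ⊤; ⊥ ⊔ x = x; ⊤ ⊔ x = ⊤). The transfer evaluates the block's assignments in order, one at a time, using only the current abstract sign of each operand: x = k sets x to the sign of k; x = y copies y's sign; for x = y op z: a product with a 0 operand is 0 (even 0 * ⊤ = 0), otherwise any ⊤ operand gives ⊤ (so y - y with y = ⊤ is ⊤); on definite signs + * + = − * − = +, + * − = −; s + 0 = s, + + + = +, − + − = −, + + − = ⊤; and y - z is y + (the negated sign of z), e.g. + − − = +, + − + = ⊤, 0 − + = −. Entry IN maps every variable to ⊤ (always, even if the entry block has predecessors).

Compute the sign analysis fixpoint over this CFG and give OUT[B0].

Answer: {a: +, b: ⊤, c: ⊤, d: ⊤, e: ⊤, f: ⊤}

Trace:
Fixpoint table:
  B0:  IN=(all ⊤)  OUT={a:+; rest ⊤}
  B1:  IN={a:+; rest ⊤}  OUT={a:+; rest ⊤}
  B2:  IN={a:+; rest ⊤}  OUT={a:+; rest ⊤}
  B3:  IN={a:+; rest ⊤}  OUT={a:-; rest ⊤}
  B4:  IN={a:-; rest ⊤}  OUT={b:+; rest ⊤}

Merge at B0 (entry node, so the boundary value (all ⊤) is joined with the incoming edge(s)): IN[B0] = (all ⊤) ⊔ OUT[B1] = {a: ⊤, b: ⊤, c: ⊤, d: ⊤, e: ⊤, f: ⊤}
Applying B0's transfer function to that IN value gives OUT[B0] (row B0 above).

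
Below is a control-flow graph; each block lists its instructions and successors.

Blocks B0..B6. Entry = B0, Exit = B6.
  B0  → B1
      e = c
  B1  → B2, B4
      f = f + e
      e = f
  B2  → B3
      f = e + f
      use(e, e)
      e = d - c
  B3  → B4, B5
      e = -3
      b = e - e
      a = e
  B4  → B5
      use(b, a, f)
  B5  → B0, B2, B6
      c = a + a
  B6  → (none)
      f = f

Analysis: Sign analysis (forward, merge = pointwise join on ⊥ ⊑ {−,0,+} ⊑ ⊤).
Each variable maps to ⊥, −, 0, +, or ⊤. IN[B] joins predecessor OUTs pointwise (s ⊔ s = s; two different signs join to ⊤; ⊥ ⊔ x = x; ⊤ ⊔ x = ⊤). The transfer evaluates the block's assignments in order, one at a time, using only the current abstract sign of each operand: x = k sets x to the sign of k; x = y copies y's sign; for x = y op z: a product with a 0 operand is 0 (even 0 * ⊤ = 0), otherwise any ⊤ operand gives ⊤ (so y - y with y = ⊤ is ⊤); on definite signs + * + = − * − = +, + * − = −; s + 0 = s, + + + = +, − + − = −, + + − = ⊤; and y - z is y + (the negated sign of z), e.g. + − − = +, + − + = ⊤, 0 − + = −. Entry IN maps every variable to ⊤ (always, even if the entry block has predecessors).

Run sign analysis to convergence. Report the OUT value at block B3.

Answer: {a: -, b: ⊤, c: ⊤, d: ⊤, e: -, f: ⊤}

Derivation:
Per-block solution:
  B0:   IN=(all ⊤)   OUT=(all ⊤)
  B1:   IN=(all ⊤)   OUT=(all ⊤)
  B2:   IN=(all ⊤)   OUT=(all ⊤)
  B3:   IN=(all ⊤)   OUT={a:-, e:-; rest ⊤}
  B4:   IN=(all ⊤)   OUT=(all ⊤)
  B5:   IN=(all ⊤)   OUT=(all ⊤)
  B6:   IN=(all ⊤)   OUT=(all ⊤)

Merge at B3: IN[B3] = OUT[B2] = {a: ⊤, b: ⊤, c: ⊤, d: ⊤, e: ⊤, f: ⊤}
Applying B3's transfer function to that IN value gives OUT[B3] (row B3 above).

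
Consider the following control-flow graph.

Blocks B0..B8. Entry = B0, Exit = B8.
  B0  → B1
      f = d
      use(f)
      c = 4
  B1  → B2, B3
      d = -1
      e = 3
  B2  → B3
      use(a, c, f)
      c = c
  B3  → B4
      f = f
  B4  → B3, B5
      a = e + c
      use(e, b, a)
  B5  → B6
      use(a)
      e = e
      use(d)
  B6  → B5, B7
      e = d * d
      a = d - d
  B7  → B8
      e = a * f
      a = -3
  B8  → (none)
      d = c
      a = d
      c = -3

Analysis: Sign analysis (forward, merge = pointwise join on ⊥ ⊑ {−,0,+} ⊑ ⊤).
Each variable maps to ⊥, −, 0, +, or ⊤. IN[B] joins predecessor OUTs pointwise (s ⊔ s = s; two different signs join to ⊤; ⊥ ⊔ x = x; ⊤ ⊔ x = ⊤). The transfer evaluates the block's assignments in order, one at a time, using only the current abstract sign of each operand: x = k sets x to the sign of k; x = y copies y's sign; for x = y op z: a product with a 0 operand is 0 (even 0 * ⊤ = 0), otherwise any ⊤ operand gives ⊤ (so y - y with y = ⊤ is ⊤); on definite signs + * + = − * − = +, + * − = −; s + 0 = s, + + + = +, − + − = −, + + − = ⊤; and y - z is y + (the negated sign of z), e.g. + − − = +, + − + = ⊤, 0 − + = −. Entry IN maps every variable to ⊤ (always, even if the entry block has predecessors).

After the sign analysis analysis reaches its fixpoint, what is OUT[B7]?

Answer: {a: -, b: ⊤, c: +, d: -, e: ⊤, f: ⊤}

Derivation:
Fixpoint table:
  B0:  IN=(all ⊤)  OUT={c:+; rest ⊤}
  B1:  IN={c:+; rest ⊤}  OUT={c:+, d:-, e:+; rest ⊤}
  B2:  IN={c:+, d:-, e:+; rest ⊤}  OUT={c:+, d:-, e:+; rest ⊤}
  B3:  IN={c:+, d:-, e:+; rest ⊤}  OUT={c:+, d:-, e:+; rest ⊤}
  B4:  IN={c:+, d:-, e:+; rest ⊤}  OUT={a:+, c:+, d:-, e:+; rest ⊤}
  B5:  IN={c:+, d:-, e:+; rest ⊤}  OUT={c:+, d:-, e:+; rest ⊤}
  B6:  IN={c:+, d:-, e:+; rest ⊤}  OUT={c:+, d:-, e:+; rest ⊤}
  B7:  IN={c:+, d:-, e:+; rest ⊤}  OUT={a:-, c:+, d:-; rest ⊤}
  B8:  IN={a:-, c:+, d:-; rest ⊤}  OUT={a:+, c:-, d:+; rest ⊤}

Merge at B7: IN[B7] = OUT[B6] = {a: ⊤, b: ⊤, c: +, d: -, e: +, f: ⊤}
Applying B7's transfer function to that IN value gives OUT[B7] (row B7 above).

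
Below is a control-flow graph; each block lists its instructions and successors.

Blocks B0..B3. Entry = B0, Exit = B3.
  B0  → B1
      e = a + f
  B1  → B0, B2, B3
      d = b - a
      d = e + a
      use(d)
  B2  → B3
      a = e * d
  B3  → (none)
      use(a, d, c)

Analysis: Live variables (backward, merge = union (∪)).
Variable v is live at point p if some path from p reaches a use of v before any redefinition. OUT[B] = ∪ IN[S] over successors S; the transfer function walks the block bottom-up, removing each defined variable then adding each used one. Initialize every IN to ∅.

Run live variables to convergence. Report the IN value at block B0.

Answer: {a, b, c, f}

Working:
Fixpoint table:
  B0:   IN={a, b, c, f}   OUT={a, b, c, e, f}
  B1:   IN={a, b, c, e, f}   OUT={a, b, c, d, e, f}
  B2:   IN={c, d, e}   OUT={a, c, d}
  B3:   IN={a, c, d}   OUT={}

Merge at B0: OUT[B0] = IN[B1] = {a, b, c, e, f}
Applying B0's transfer function to that OUT value gives IN[B0] (row B0 above).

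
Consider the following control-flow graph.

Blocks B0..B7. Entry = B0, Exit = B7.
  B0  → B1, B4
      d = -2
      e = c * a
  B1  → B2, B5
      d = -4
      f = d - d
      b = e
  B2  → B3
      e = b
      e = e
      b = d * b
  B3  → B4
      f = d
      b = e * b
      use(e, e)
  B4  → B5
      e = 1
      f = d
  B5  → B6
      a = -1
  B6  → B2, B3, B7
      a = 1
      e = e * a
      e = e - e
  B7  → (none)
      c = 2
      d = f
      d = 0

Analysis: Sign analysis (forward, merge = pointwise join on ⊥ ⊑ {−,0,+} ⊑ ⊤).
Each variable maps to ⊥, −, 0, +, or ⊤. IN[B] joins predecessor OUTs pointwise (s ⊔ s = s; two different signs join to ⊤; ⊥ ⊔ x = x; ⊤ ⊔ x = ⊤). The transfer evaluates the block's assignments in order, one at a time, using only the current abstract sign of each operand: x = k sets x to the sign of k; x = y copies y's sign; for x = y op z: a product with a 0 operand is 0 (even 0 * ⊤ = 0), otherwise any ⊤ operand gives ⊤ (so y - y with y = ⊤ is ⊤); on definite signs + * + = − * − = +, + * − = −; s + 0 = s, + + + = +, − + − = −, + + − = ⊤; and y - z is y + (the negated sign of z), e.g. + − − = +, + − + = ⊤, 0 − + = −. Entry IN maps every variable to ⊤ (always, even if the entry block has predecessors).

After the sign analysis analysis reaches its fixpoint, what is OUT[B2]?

Per-block solution:
  B0: | IN=(all ⊤) | OUT={d:-; rest ⊤}
  B1: | IN={d:-; rest ⊤} | OUT={d:-; rest ⊤}
  B2: | IN={d:-; rest ⊤} | OUT={d:-; rest ⊤}
  B3: | IN={d:-; rest ⊤} | OUT={d:-, f:-; rest ⊤}
  B4: | IN={d:-; rest ⊤} | OUT={d:-, e:+, f:-; rest ⊤}
  B5: | IN={d:-; rest ⊤} | OUT={a:-, d:-; rest ⊤}
  B6: | IN={a:-, d:-; rest ⊤} | OUT={a:+, d:-; rest ⊤}
  B7: | IN={a:+, d:-; rest ⊤} | OUT={a:+, c:+, d:0; rest ⊤}

Merge at B2: IN[B2] = OUT[B1] ⊔ OUT[B6] = {a: ⊤, b: ⊤, c: ⊤, d: -, e: ⊤, f: ⊤}
Applying B2's transfer function to that IN value gives OUT[B2] (row B2 above).

Answer: {a: ⊤, b: ⊤, c: ⊤, d: -, e: ⊤, f: ⊤}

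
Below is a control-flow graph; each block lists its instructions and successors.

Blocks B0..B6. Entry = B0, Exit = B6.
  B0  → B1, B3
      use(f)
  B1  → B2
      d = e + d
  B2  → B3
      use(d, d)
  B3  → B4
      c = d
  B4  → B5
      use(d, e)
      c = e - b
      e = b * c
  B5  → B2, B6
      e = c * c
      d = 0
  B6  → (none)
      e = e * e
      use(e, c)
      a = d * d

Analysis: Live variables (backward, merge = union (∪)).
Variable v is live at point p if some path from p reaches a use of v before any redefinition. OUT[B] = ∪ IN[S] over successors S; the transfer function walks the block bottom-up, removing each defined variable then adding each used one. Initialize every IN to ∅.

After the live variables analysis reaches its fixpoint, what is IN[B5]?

Fixpoint table:
  B0:  IN={b, d, e, f}  OUT={b, d, e}
  B1:  IN={b, d, e}  OUT={b, d, e}
  B2:  IN={b, d, e}  OUT={b, d, e}
  B3:  IN={b, d, e}  OUT={b, d, e}
  B4:  IN={b, d, e}  OUT={b, c}
  B5:  IN={b, c}  OUT={b, c, d, e}
  B6:  IN={c, d, e}  OUT={}

Merge at B5: OUT[B5] = IN[B2] ⊔ IN[B6] = {b, c, d, e}
Applying B5's transfer function to that OUT value gives IN[B5] (row B5 above).

Answer: {b, c}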